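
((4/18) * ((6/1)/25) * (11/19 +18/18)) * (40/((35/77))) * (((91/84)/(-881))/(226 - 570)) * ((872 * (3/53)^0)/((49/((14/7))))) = 498784/529036095 = 0.00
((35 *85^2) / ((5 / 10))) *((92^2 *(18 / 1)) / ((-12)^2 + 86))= 335008800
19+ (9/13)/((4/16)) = 283/13 = 21.77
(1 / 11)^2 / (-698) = -1/84458 = 0.00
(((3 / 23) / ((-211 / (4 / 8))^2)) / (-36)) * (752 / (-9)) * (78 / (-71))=-1222/654325137 = 0.00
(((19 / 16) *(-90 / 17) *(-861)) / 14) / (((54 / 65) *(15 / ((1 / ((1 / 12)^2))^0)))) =50635/1632 = 31.03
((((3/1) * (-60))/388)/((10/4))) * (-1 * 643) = 11574/97 = 119.32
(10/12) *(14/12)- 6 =-181/36 = -5.03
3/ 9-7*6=-41.67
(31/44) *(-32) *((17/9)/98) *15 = -10540/1617 = -6.52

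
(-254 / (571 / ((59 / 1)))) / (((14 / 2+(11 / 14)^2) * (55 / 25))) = -14686280/9377533 = -1.57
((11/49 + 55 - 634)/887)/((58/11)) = -155980/1260427 = -0.12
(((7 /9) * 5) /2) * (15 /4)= 175/24 = 7.29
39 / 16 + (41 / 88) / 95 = 40837/16720 = 2.44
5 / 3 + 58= 179/3 = 59.67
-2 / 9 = -0.22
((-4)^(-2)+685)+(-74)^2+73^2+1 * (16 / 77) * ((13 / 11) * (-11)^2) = 1290215/112 = 11519.78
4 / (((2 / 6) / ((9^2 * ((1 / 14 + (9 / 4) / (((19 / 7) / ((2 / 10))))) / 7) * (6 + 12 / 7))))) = 254.10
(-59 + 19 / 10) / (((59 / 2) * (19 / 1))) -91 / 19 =-27416/5605 = -4.89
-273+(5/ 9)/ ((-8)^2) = -272.99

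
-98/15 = -6.53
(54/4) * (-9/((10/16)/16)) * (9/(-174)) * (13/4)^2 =246402/145 = 1699.32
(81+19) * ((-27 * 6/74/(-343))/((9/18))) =16200/12691 = 1.28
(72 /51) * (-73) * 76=-133152/17 = -7832.47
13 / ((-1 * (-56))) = 0.23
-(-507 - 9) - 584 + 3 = -65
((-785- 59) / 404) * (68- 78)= 20.89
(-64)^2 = 4096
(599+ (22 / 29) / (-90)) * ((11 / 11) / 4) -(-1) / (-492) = 32048609/214020 = 149.75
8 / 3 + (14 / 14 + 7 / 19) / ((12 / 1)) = 317/114 = 2.78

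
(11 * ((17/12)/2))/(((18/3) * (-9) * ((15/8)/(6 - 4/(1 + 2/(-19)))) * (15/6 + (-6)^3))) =286/518805 = 0.00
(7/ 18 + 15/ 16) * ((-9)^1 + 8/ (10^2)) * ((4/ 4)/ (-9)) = 42593/32400 = 1.31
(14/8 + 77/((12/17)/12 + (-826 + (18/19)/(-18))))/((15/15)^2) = 221011/133398 = 1.66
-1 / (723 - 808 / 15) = -15/10037 = 0.00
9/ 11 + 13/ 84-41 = -36985/924 = -40.03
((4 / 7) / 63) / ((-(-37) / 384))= 512/5439 = 0.09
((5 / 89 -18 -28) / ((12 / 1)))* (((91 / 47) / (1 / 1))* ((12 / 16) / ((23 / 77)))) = -609609/32752 = -18.61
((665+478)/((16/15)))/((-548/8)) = -17145/1096 = -15.64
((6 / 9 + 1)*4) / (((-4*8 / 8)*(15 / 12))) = -4/3 = -1.33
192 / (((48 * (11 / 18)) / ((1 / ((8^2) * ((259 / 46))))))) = 207/11396 = 0.02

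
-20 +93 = 73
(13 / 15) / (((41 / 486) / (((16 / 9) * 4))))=73.05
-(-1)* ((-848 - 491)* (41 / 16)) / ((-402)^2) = -54899/2585664 = -0.02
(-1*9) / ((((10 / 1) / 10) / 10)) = -90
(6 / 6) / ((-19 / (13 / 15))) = -13/285 = -0.05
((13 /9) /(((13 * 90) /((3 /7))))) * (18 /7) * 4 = 4/735 = 0.01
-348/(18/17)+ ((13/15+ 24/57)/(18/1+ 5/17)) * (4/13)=-328.65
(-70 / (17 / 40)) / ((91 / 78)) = -2400/17 = -141.18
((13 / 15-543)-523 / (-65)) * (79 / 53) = -8227613/10335 = -796.09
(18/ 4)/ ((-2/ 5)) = -45/4 = -11.25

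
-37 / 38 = -0.97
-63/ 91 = -9/13 = -0.69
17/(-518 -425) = -17/943 = -0.02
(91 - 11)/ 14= 40/7 = 5.71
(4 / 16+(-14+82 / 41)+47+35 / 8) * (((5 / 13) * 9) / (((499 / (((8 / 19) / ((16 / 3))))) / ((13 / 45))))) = 951/151696 = 0.01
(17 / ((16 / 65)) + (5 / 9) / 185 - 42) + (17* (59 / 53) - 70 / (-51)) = 227365393/4800528 = 47.36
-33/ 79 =-0.42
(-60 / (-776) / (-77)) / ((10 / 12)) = -9/7469 = 0.00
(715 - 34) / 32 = 681/32 = 21.28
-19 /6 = -3.17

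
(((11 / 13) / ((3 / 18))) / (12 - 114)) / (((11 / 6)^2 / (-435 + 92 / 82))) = 640404/99671 = 6.43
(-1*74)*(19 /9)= -1406/9 = -156.22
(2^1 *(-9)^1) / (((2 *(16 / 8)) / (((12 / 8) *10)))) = -135/2 = -67.50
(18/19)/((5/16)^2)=4608/475 = 9.70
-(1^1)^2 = -1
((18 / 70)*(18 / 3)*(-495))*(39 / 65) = -16038/35 = -458.23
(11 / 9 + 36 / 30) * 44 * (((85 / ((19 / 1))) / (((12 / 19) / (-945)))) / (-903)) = 101915/129 = 790.04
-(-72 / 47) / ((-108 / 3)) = -2/47 = -0.04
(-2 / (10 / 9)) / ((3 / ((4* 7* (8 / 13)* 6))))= -4032/65 = -62.03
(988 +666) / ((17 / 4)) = 6616/17 = 389.18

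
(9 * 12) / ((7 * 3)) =36/7 = 5.14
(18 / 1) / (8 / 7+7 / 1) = 42/19 = 2.21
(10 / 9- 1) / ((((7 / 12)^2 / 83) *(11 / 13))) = 17264/539 = 32.03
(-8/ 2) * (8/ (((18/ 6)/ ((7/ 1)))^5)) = -537824/243 = -2213.27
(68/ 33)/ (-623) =-68/20559 = 0.00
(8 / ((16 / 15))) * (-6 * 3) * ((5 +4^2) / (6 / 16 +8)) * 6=-136080/67 = -2031.04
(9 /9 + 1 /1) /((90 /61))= 61/45 = 1.36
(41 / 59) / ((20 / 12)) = 123/295 = 0.42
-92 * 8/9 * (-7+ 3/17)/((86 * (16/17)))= 2668/387 = 6.89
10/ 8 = 5/4 = 1.25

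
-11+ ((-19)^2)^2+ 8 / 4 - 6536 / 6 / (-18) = 3520058/27 = 130372.52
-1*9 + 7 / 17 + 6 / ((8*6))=-1151/136 = -8.46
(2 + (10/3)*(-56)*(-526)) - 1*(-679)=98867.67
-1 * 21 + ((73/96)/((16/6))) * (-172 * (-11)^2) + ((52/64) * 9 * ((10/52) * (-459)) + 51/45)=-6336007/960 = -6600.01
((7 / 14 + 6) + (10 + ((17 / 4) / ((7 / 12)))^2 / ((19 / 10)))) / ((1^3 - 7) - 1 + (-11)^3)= -27581/830452 = -0.03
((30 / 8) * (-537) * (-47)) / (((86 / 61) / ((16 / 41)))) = 46187370/1763 = 26198.17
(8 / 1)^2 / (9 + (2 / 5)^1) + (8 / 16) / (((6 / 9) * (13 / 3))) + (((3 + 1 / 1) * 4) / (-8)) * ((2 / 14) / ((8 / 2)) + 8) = -155509/17108 = -9.09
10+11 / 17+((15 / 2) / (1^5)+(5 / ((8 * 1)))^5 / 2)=18.19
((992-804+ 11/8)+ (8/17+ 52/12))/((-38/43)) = -3406675/15504 = -219.73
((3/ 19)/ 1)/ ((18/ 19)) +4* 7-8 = 121/6 = 20.17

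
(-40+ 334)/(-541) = -294/541 = -0.54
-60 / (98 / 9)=-270/49 = -5.51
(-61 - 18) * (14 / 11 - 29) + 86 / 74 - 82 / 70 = 31202893/14245 = 2190.45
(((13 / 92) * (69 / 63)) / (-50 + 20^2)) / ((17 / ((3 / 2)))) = 13/333200 = 0.00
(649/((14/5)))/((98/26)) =42185/686 = 61.49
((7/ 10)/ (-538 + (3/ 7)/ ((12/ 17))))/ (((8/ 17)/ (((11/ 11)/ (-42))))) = 119/1805640 = 0.00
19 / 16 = 1.19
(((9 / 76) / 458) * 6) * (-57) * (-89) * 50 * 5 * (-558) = -251413875/229 = -1097877.18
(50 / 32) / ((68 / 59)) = 1475/1088 = 1.36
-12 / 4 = -3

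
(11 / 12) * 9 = 33/4 = 8.25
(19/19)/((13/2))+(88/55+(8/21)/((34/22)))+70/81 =1794736/626535 = 2.86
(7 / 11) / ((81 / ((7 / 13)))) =49/11583 = 0.00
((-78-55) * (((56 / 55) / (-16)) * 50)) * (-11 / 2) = -4655/2 = -2327.50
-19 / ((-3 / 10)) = 190/3 = 63.33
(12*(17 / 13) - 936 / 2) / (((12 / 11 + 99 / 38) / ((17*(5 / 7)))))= -1989680/1339 = -1485.94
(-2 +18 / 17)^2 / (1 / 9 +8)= 2304/21097 = 0.11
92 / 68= 23/17 = 1.35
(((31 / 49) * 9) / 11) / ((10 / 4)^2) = 1116/13475 = 0.08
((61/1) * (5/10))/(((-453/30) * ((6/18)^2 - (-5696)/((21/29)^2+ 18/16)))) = -55485/94867411 = 0.00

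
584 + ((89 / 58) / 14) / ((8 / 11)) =584.15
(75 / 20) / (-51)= -5/68 = -0.07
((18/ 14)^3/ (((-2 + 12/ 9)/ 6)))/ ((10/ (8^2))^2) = -6718464/8575 = -783.49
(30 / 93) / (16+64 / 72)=45/2356 = 0.02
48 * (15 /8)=90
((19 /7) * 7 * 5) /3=95/3 = 31.67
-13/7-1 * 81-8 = -636/7 = -90.86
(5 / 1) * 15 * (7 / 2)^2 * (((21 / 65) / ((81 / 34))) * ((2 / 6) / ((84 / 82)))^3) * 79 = 462804515/1364688 = 339.13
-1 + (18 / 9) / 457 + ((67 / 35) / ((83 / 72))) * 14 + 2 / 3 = 13040243/568965 = 22.92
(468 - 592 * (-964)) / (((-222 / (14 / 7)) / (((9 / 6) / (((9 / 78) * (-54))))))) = 3712514/2997 = 1238.74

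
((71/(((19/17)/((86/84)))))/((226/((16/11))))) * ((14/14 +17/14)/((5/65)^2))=543818678/3471699 = 156.64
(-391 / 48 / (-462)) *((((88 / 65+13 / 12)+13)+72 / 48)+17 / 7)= 41343167/121080960 = 0.34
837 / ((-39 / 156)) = -3348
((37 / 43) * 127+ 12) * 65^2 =22033375/43 = 512404.07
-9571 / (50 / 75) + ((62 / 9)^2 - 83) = -2331511/162 = -14392.04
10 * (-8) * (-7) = 560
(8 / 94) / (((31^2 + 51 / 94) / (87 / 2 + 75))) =0.01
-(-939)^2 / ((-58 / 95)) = 1444198.19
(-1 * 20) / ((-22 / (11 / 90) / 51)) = 17/3 = 5.67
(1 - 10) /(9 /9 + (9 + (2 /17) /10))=-765/851 = -0.90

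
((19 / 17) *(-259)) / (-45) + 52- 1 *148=-89.57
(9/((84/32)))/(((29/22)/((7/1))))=528/29 = 18.21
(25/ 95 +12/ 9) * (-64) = -5824/57 = -102.18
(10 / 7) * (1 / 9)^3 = 10/5103 = 0.00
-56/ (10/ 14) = -392/5 = -78.40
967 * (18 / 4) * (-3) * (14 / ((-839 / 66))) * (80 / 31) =964988640/26009 = 37102.10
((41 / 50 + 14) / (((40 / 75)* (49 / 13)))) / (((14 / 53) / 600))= 16745.41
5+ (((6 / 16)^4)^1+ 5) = 41041/4096 = 10.02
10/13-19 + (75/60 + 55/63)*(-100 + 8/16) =-1503493/6552 = -229.47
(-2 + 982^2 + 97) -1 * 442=963977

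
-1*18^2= -324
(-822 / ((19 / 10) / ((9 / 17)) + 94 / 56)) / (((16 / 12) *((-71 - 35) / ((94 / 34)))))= 18254565/5979937 = 3.05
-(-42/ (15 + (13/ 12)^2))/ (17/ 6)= 36288/39593 = 0.92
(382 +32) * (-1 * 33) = -13662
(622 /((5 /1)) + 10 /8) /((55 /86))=108059/550 = 196.47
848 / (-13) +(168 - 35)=67.77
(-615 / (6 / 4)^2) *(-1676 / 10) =137432/3 = 45810.67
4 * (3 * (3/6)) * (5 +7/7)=36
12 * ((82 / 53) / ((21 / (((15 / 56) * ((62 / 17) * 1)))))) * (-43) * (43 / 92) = -35251185/2030854 = -17.36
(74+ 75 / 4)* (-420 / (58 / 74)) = -1441335/29 = -49701.21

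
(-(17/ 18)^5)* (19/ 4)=-26977283/7558272 = -3.57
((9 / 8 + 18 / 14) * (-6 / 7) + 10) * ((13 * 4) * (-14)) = -40430/7 = -5775.71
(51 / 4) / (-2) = -51/8 = -6.38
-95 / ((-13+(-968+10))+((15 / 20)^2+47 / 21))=0.10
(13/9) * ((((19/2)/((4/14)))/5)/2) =1729/360 = 4.80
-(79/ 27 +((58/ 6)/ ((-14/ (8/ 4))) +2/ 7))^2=-119716/35721 = -3.35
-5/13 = -0.38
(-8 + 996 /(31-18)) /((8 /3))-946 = -23927/26 = -920.27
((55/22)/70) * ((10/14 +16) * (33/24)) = 1287/1568 = 0.82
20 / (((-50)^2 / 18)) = 18/125 = 0.14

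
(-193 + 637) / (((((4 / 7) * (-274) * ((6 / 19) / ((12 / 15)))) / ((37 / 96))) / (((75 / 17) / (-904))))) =910385/67373312 = 0.01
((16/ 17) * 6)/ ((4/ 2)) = 48/17 = 2.82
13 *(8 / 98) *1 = 52/49 = 1.06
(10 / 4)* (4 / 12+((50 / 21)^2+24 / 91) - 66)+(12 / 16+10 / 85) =-57879103/389844 = -148.47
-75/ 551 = -0.14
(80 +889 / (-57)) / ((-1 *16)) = -3671/912 = -4.03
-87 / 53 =-1.64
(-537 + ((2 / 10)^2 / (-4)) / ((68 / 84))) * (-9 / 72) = 67.13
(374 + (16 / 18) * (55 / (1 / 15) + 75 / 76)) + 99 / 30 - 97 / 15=125975/114 = 1105.04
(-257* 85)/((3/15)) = -109225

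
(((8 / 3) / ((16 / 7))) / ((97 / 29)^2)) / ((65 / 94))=0.15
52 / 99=0.53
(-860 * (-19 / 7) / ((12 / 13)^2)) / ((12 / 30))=3451825/504 = 6848.86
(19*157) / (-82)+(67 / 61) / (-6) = -274318/7503 = -36.56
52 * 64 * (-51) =-169728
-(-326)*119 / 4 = 19397/2 = 9698.50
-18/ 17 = -1.06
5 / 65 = 1/13 = 0.08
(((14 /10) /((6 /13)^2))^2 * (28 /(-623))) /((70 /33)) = -2199197/2403000 = -0.92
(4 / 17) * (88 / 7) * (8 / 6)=1408/357 = 3.94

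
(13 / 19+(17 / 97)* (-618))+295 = 345332/1843 = 187.37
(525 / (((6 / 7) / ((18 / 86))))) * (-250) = -1378125/43 = -32049.42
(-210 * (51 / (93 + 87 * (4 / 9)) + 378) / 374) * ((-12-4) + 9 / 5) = 222849333/73865 = 3016.98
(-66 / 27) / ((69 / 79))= -1738/621 = -2.80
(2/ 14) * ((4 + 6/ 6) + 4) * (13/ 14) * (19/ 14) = 2223/1372 = 1.62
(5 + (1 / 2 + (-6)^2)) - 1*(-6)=95/2 = 47.50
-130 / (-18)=7.22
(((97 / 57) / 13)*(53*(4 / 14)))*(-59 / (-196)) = 303319/508326 = 0.60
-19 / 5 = -3.80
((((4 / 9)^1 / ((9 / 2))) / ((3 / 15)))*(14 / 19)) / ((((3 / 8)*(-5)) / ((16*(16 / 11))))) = -4.52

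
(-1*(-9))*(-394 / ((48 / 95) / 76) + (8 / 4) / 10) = -5333757/10 = -533375.70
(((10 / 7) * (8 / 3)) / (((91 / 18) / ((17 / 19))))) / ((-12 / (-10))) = 0.56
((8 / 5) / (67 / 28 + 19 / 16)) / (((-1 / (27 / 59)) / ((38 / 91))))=-131328/1537835 = -0.09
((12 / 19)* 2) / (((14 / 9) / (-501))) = -54108/133 = -406.83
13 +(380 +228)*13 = 7917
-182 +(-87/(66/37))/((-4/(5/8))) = -122763/704 = -174.38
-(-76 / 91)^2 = -5776/8281 = -0.70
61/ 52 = 1.17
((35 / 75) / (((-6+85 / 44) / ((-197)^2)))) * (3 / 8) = -2988293/1790 = -1669.44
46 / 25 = 1.84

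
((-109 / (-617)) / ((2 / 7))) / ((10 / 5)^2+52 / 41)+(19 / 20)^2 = 3397987/3331800 = 1.02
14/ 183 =0.08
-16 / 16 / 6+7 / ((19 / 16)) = 653/114 = 5.73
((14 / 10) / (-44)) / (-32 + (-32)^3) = 7/7216000 = 0.00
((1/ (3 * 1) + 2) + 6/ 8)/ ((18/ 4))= 37/54 = 0.69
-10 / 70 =-1/7 = -0.14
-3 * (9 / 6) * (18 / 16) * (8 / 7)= -81/14 = -5.79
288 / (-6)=-48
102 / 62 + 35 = 1136/31 = 36.65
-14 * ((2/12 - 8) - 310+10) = 12929/3 = 4309.67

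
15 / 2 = 7.50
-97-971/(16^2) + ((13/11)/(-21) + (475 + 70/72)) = 66549817/177408 = 375.12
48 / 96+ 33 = 67/2 = 33.50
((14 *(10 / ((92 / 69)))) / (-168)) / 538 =-5/4304 = 0.00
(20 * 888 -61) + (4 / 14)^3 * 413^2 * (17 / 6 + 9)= 1360283/21 = 64775.38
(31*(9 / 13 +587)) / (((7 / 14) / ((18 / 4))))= 2131560/13 = 163966.15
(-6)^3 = -216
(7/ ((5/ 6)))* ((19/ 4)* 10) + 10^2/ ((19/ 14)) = 8981/19 = 472.68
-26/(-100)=13/50 = 0.26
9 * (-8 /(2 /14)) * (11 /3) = -1848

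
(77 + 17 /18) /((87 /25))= 35075/1566 = 22.40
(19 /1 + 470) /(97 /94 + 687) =45966/64675 = 0.71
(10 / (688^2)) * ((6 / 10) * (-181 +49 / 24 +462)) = 6793/1893376 = 0.00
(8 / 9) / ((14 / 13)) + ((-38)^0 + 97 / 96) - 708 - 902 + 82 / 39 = -42065455/26208 = -1605.06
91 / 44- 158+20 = -5981/44 = -135.93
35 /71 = 0.49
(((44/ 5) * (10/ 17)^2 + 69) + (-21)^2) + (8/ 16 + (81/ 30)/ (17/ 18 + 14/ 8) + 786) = 364582353/280330 = 1300.55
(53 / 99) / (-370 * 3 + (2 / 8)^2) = -848/1758141 = 0.00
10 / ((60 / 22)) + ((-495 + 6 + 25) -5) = -1396/3 = -465.33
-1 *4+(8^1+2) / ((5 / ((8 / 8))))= -2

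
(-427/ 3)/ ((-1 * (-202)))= -427/606 = -0.70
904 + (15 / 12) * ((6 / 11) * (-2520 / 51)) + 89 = 179391/187 = 959.31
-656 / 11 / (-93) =656/1023 = 0.64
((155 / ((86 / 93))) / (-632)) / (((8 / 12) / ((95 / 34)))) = -4108275/3695936 = -1.11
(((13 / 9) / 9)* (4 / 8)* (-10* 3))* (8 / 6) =-260/81 = -3.21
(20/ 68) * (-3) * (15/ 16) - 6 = -1857/272 = -6.83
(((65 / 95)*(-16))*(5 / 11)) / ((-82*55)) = 104/94259 = 0.00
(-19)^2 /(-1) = -361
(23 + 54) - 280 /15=175/3 = 58.33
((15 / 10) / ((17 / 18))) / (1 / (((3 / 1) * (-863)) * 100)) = -6990300/17 = -411194.12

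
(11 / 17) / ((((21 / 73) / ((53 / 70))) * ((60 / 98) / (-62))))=-1319329/7650 = -172.46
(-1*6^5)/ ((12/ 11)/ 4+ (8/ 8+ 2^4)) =-42768/95 = -450.19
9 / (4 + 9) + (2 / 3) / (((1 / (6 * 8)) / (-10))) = -4151/13 = -319.31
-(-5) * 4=20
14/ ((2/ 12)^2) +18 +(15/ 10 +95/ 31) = 32647/62 = 526.56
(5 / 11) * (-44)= -20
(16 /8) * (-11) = -22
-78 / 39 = -2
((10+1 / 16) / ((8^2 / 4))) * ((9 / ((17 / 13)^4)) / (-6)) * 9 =-124154667/42762752 = -2.90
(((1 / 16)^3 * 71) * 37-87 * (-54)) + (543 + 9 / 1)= 5250.64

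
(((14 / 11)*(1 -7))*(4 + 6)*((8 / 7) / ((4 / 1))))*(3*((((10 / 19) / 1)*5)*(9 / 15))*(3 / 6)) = -10800/209 = -51.67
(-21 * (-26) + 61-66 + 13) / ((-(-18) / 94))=2893.11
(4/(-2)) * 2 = -4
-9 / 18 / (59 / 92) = -46/59 = -0.78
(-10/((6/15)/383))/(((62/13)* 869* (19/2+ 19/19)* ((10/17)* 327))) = -423215/369980226 = 0.00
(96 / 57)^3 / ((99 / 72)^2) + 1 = 2927091/829939 = 3.53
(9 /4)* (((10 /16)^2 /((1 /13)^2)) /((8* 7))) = 38025/14336 = 2.65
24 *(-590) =-14160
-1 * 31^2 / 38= -961/38 = -25.29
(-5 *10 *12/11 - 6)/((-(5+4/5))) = 3330/319 = 10.44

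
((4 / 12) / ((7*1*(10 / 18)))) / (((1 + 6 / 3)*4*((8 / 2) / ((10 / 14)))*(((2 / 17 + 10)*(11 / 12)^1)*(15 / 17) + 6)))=289/3213616 = 0.00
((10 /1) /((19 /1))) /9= 10/171 = 0.06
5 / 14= 0.36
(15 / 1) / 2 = 15/2 = 7.50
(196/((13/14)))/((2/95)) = 130340/13 = 10026.15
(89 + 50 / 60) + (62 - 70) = 491/6 = 81.83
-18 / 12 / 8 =-3/16 = -0.19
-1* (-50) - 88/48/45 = 13489/270 = 49.96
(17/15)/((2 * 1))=17/30 = 0.57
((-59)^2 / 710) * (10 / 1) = 3481/71 = 49.03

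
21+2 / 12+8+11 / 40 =3533/120 = 29.44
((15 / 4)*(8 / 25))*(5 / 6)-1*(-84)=85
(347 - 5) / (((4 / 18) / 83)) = 127737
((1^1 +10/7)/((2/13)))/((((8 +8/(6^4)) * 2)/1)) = 17901/18158 = 0.99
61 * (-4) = -244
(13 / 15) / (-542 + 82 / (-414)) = -897/561175 = 0.00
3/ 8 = 0.38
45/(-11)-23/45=-2278/495 = -4.60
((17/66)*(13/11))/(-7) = -221/5082 = -0.04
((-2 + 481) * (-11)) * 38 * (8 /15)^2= -12814208/225 = -56952.04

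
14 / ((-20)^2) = 7/200 = 0.04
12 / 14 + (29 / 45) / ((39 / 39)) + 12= 4253/315 = 13.50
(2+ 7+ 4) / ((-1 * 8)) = -13/8 = -1.62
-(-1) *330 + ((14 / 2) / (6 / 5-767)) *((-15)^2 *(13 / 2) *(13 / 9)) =339895/1094 = 310.69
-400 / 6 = -200/3 = -66.67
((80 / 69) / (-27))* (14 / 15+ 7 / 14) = -344/5589 = -0.06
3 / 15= 1/5 = 0.20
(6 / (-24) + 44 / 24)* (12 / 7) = 19/7 = 2.71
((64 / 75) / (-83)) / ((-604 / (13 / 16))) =13/939975 = 0.00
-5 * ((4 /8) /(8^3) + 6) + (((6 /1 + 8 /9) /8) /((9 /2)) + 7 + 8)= -1228693/82944 = -14.81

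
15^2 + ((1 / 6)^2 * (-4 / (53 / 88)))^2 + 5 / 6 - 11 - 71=65467997/455058 = 143.87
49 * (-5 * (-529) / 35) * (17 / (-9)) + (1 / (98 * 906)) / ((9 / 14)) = -399235241/57078 = -6994.56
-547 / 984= -0.56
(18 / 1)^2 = 324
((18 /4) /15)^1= 3/10 = 0.30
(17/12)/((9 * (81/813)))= 4607/2916 = 1.58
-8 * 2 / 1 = -16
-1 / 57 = -0.02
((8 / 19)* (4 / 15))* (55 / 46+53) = 13296/2185 = 6.09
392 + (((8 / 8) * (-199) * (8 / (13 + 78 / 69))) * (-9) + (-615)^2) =123380069/325 = 379630.98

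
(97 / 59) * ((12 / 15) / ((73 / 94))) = 36472/21535 = 1.69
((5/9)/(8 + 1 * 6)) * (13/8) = 65/1008 = 0.06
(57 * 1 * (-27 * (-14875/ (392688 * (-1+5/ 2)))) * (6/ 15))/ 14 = 8075/7272 = 1.11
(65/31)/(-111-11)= -65/3782 = -0.02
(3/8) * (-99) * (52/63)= -429/14 = -30.64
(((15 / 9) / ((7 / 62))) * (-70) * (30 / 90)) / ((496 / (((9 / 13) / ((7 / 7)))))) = -25/52 = -0.48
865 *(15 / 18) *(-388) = -279683.33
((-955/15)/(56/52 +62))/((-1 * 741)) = 191/140220 = 0.00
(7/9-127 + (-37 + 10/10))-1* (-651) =488.78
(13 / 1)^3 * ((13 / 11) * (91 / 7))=371293/11 = 33753.91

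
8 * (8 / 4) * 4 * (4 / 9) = 28.44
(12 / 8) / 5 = 3/10 = 0.30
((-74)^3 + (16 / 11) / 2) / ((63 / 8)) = -35659648/693 = -51456.92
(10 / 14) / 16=5/112 = 0.04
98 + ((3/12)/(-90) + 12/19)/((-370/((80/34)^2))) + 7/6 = 21330511/215118 = 99.16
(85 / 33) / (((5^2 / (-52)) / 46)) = -40664/165 = -246.45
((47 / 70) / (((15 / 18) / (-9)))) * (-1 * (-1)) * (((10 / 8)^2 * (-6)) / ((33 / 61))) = 125.66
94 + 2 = 96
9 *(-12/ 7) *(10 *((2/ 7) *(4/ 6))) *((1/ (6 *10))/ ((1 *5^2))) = -0.02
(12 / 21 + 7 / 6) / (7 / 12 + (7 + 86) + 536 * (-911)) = -146/41009003 = 0.00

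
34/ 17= 2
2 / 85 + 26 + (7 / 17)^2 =37849/1445 = 26.19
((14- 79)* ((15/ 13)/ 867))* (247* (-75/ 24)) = 154375/2312 = 66.77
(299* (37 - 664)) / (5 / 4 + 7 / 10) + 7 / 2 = -192273/2 = -96136.50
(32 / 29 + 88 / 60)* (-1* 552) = -205712/145 = -1418.70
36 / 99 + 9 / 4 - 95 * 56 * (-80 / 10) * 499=934447475/44 = 21237442.61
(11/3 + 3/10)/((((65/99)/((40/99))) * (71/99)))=15708/4615 = 3.40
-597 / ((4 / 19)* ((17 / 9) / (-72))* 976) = 918783/8296 = 110.75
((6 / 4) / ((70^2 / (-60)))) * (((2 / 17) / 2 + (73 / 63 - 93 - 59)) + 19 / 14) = 320069/116620 = 2.74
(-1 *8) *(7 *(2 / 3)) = -112/3 = -37.33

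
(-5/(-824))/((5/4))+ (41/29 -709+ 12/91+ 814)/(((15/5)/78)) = 115843891/41818 = 2770.19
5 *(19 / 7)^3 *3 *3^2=925965/343 = 2699.61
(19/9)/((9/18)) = 38/9 = 4.22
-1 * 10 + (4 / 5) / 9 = -446/45 = -9.91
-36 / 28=-1.29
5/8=0.62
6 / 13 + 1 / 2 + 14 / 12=83/39 = 2.13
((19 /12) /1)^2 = 361/144 = 2.51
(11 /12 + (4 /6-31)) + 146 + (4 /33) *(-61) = 14413/132 = 109.19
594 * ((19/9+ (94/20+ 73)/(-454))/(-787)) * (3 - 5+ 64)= -81090141/893245 = -90.78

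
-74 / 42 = -37/21 = -1.76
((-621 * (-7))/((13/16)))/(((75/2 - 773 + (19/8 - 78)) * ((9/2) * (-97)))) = 5888/389649 = 0.02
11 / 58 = 0.19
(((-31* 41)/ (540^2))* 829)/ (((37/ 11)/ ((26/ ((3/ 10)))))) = -93.10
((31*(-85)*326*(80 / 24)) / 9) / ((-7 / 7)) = 8590100/27 = 318151.85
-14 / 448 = -1/32 = -0.03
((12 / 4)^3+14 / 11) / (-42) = -311/462 = -0.67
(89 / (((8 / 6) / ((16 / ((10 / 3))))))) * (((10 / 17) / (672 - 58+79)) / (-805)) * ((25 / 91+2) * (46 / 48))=-6141/8338330 = 0.00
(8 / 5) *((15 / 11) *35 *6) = 5040/11 = 458.18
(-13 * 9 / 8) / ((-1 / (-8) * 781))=-117/781 = -0.15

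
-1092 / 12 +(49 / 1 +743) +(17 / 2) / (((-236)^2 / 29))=78086285/111392 = 701.00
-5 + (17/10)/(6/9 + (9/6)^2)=-773/175 = -4.42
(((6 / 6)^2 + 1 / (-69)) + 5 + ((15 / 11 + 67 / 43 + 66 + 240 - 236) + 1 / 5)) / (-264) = -6454561/21540420 = -0.30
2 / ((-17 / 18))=-36/17 = -2.12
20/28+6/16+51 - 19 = 1853/56 = 33.09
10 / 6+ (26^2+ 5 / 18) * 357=1448597/6 = 241432.83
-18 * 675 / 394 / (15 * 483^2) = -45/5106437 = 0.00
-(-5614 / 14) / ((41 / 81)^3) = 213107841/68921 = 3092.06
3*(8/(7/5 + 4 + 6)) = 40/19 = 2.11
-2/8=-1/4 = -0.25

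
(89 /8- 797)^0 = 1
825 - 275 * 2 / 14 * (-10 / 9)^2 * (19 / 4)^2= -610775/2268 = -269.30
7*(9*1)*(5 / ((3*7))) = 15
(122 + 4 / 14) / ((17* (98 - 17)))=856/9639 = 0.09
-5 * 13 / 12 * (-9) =195/4 = 48.75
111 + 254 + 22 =387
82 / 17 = 4.82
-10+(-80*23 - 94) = -1944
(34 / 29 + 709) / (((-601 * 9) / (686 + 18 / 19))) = -89601980/993453 = -90.19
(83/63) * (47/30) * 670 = 1382.89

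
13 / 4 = 3.25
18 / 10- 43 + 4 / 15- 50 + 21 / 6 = -2623/30 = -87.43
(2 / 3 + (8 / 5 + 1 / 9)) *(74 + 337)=14659/15 = 977.27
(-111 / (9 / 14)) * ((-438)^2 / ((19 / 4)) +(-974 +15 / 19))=-20416970/3 = -6805656.67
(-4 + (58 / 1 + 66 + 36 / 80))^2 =5803281/400 = 14508.20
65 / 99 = 0.66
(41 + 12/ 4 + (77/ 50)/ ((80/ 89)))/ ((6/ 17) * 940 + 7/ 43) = 133665543/970556000 = 0.14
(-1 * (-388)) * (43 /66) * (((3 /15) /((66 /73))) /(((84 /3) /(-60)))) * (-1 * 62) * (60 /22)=188779460/9317 = 20261.83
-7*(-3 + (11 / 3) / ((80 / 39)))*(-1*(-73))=49567/80 = 619.59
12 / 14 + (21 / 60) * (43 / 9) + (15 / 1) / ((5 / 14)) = 44.53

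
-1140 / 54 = -190/9 = -21.11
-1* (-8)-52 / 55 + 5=663/55 = 12.05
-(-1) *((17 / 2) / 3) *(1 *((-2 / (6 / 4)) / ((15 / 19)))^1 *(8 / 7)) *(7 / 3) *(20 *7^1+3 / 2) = -731272/405 = -1805.61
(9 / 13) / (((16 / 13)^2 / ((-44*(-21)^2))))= -567567/64 = -8868.23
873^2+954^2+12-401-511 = 1671345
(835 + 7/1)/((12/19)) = 7999/6 = 1333.17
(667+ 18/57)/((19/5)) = 63395/361 = 175.61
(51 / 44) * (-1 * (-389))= 19839/44 = 450.89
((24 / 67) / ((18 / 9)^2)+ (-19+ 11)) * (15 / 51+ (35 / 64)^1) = -242475/36448 = -6.65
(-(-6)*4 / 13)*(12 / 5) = 288/65 = 4.43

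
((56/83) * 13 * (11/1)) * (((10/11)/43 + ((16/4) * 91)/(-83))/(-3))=41578992/296227 = 140.36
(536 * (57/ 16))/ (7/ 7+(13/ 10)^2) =190950/269 = 709.85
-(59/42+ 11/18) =-127/63 = -2.02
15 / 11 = 1.36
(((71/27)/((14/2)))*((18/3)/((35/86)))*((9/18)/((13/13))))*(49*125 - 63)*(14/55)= 10575592/2475 = 4272.97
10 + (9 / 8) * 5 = 125/8 = 15.62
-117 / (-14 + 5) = 13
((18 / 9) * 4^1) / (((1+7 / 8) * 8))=8/15 = 0.53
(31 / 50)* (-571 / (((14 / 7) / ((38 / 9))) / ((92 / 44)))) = -7735337/4950 = -1562.69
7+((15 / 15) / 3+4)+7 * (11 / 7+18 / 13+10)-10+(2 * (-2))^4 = 13573/39 = 348.03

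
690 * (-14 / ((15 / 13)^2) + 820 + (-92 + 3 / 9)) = 7429414/15 = 495294.27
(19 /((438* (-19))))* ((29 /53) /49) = -29/1137486 = 0.00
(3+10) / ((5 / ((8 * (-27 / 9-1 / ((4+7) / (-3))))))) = -56.73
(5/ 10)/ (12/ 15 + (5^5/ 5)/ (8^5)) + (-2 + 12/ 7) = 43578/134197 = 0.32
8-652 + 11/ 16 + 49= -594.31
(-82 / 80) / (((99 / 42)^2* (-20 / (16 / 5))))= 4018/136125 = 0.03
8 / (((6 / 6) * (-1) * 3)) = -8/3 = -2.67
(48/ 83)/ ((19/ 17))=0.52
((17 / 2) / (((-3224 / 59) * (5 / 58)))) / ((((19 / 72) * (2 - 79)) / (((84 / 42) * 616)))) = 4188528/38285 = 109.40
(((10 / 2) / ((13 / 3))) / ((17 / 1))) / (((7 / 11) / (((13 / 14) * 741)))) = 73.39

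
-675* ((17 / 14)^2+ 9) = -1385775/196 = -7070.28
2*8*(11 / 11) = 16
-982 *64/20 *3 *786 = -7409779.20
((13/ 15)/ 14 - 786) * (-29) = 4786363/210 = 22792.20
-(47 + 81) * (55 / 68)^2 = -83.74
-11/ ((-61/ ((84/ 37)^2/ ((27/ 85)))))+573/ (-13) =-134022451/3256851 = -41.15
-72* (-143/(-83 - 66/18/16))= -494208/3995 = -123.71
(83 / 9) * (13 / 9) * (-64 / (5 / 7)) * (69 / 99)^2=-255714368/441045 = -579.79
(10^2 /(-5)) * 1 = -20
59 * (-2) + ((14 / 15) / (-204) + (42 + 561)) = 742043/1530 = 485.00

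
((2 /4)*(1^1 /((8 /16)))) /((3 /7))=7/3 = 2.33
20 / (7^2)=20/49 = 0.41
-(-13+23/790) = 12.97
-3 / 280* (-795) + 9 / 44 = 5373/616 = 8.72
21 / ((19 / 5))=105/19 = 5.53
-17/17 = -1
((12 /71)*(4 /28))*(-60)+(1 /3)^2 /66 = -427183/295218 = -1.45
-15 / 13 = -1.15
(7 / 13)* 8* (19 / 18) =532/117 = 4.55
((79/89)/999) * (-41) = -3239/88911 = -0.04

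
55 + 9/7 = 394/7 = 56.29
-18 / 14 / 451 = -9/3157 = 0.00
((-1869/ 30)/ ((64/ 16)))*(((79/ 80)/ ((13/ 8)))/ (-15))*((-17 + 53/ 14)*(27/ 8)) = -2341323/83200 = -28.14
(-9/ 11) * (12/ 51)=-36/187 = -0.19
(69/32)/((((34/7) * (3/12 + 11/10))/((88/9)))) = 8855/2754 = 3.22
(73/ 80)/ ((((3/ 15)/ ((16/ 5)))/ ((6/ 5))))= 438/25 = 17.52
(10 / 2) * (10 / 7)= 50/7 = 7.14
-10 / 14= -5/7 = -0.71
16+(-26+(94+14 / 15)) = 1274/15 = 84.93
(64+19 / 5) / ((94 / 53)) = 38.23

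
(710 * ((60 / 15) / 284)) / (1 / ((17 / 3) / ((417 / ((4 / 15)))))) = 136/3753 = 0.04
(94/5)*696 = 65424/5 = 13084.80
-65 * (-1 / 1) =65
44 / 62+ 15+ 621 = 19738/31 = 636.71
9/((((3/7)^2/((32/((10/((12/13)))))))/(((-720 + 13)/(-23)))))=6651456/1495 = 4449.13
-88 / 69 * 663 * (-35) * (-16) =-10890880/23 = -473516.52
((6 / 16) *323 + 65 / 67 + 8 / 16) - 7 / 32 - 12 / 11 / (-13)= 37545353/306592 = 122.46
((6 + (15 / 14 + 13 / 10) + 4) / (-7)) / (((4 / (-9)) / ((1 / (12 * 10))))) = 1299/39200 = 0.03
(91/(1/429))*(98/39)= 98098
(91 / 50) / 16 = 91/800 = 0.11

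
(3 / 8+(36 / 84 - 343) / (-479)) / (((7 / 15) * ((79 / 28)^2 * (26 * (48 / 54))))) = 3947805/310901656 = 0.01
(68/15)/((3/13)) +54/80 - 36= -1129/72 = -15.68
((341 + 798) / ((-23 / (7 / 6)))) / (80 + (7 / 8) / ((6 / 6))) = -31892/44643 = -0.71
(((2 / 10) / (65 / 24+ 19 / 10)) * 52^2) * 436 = 28294656/553 = 51165.74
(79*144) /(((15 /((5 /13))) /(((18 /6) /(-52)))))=-2844/169 = -16.83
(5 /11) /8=5/88 = 0.06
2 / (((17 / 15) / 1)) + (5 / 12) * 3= 3.01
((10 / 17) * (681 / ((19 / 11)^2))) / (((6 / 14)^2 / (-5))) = -67294150/18411 = -3655.11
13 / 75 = 0.17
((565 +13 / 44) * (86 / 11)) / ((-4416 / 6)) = -1069539/178112 = -6.00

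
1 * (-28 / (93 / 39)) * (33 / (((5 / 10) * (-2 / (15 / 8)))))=726.53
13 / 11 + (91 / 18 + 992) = 197651/198 = 998.24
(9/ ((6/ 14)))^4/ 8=194481/8 = 24310.12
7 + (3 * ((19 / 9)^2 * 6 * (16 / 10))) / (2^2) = 1759/45 = 39.09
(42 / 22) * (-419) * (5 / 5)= -8799/11 = -799.91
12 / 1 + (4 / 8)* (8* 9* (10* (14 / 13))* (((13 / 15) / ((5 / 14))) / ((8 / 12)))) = 7116/5 = 1423.20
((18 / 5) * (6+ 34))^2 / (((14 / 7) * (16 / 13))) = 8424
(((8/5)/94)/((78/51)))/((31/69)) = 2346/94705 = 0.02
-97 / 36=-2.69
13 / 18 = 0.72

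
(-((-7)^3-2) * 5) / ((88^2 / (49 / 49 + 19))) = 8625/1936 = 4.46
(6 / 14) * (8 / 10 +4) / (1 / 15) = 216/7 = 30.86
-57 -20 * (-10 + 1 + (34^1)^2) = -22997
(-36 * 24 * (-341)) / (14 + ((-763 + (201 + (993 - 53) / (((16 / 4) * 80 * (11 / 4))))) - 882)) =-12963456/62873 = -206.18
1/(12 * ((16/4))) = 1/48 = 0.02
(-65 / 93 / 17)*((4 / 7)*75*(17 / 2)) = -3250/217 = -14.98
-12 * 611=-7332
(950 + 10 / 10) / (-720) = -317/240 = -1.32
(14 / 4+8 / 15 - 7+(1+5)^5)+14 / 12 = 7774.20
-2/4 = -1/2 = -0.50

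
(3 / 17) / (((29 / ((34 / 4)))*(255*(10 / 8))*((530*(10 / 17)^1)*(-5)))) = -1/9606250 = 0.00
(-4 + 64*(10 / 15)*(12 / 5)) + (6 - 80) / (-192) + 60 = 76217/480 = 158.79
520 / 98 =260/49 = 5.31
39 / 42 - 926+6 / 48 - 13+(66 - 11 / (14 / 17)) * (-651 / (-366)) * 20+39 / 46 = 73508717/78568 = 935.61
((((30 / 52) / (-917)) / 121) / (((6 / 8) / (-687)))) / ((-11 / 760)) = -5221200/15866851 = -0.33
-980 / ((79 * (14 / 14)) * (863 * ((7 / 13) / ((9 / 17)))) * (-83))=16380/96197747 = 0.00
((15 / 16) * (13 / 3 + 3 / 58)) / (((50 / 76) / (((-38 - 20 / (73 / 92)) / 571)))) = -33444579/48352280 = -0.69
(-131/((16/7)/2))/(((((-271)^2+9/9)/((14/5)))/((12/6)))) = -6419/734420 = -0.01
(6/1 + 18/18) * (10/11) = 6.36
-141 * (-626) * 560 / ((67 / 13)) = 642576480/67 = 9590693.73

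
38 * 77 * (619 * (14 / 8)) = 3169589.50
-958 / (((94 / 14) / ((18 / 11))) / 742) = -173240.50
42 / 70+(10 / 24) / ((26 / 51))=737/520 = 1.42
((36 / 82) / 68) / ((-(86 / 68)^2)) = -306/75809 = 0.00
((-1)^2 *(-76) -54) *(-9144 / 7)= 169817.14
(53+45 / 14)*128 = 50368/7 = 7195.43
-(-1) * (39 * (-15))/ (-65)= 9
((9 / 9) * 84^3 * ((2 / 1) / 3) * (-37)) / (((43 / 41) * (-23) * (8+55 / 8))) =685052928/16813 = 40745.43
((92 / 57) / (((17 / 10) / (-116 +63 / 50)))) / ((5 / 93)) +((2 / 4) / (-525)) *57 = -229073073/113050 = -2026.30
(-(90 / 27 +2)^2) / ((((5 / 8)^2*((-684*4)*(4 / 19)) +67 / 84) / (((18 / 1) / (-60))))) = -3584/94165 = -0.04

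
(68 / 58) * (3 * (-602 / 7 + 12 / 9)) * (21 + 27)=-414528/29 = -14294.07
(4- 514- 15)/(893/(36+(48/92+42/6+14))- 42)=694575/35027 = 19.83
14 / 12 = 7/6 = 1.17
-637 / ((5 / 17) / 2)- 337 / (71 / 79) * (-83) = 9510827/355 = 26791.06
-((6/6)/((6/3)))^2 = -1/4 = -0.25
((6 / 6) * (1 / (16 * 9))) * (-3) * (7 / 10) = -7/480 = -0.01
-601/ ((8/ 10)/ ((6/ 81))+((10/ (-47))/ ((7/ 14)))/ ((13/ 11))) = -1836055/31894 = -57.57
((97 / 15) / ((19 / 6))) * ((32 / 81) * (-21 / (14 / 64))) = -198656/2565 = -77.45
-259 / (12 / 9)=-777/4 = -194.25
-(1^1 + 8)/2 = -9/2 = -4.50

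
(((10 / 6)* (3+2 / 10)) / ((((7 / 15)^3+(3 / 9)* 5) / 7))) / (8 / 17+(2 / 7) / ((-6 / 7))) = 57375/373 = 153.82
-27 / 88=-0.31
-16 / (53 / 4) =-64/53 = -1.21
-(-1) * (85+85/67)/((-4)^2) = 5.39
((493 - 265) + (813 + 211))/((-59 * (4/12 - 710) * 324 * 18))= 313/61046946 = 0.00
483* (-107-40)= -71001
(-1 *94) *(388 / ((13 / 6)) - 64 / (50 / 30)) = -859536/65 = -13223.63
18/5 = 3.60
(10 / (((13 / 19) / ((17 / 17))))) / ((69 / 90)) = 19.06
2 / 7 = 0.29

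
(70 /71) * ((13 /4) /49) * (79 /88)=5135/87472 = 0.06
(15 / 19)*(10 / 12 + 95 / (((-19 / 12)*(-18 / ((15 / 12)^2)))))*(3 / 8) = 2175/1216 = 1.79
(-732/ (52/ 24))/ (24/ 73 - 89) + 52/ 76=7185641/1598831 = 4.49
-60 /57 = -20/19 = -1.05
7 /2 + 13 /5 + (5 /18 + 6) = 557/45 = 12.38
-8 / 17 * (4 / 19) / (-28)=8/2261 = 0.00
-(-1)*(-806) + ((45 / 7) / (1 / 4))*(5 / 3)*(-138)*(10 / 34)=-302914/119 = -2545.50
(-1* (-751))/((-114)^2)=751/12996 = 0.06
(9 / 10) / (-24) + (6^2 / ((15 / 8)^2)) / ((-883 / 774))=-3183549/353200 = -9.01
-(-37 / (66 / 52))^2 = -925444/1089 = -849.81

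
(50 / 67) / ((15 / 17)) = 0.85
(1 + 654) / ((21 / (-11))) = -7205/21 = -343.10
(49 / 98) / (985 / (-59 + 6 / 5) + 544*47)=289/14768454 = 0.00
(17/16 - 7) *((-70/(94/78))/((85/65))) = 1685775/6392 = 263.73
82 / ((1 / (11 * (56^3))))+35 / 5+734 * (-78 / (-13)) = 158410043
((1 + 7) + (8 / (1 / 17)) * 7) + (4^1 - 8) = 956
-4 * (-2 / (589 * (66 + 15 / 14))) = 112/553071 = 0.00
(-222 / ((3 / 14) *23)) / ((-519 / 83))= 85988/11937 = 7.20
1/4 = 0.25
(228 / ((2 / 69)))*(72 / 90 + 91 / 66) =942609/55 = 17138.35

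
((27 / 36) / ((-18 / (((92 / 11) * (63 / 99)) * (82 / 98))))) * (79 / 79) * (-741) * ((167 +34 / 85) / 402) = 64984959/1134980 = 57.26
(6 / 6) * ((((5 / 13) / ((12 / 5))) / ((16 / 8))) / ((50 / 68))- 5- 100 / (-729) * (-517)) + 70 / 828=-66023897/871884 = -75.73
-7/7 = -1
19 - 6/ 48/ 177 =26903/1416 = 19.00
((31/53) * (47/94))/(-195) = -31/20670 = 0.00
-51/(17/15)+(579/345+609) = 65053/115 = 565.68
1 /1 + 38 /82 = 60/41 = 1.46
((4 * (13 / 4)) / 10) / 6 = 0.22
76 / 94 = 38/47 = 0.81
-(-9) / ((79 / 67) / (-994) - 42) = -0.21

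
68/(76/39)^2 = 17.91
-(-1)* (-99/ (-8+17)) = -11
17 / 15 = 1.13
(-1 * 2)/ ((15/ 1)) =-2/15 = -0.13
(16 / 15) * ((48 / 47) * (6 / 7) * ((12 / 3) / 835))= 6144/1373575 = 0.00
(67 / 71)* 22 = 1474/71 = 20.76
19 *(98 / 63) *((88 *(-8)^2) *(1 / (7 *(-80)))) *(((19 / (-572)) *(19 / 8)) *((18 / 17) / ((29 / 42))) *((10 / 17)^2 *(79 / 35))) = 52018656/1852201 = 28.08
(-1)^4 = 1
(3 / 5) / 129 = 1/215 = 0.00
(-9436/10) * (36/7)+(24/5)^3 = -592776/125 = -4742.21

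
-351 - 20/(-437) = -153367/437 = -350.95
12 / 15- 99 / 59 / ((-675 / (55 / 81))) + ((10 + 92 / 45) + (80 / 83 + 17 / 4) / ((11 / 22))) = 55390397/2379942 = 23.27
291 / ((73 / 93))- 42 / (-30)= 135826/365 = 372.13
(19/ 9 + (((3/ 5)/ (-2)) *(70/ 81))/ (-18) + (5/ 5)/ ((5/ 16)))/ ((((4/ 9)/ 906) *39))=1954091/7020 = 278.36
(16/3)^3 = 4096/27 = 151.70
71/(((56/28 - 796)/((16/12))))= -142/1191 = -0.12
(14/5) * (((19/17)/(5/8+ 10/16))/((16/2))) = 133/425 = 0.31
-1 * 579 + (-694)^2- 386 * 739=195803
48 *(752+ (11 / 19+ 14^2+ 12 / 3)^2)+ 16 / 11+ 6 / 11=1967229.88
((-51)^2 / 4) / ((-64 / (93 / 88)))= -241893/22528 = -10.74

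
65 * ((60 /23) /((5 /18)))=610.43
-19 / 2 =-9.50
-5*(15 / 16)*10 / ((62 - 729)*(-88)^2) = 375/41321984 = 0.00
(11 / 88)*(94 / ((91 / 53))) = 2491/364 = 6.84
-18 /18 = -1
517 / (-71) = -517/71 = -7.28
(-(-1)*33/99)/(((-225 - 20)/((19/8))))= -19/5880 = 0.00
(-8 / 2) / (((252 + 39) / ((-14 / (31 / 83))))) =4648/9021 = 0.52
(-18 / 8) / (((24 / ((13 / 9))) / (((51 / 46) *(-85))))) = 18785/1472 = 12.76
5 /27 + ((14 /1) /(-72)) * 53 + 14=419/108 = 3.88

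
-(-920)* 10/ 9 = 1022.22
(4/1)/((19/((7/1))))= 28/19 = 1.47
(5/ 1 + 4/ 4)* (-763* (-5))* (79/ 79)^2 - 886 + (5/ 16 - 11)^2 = 5662265/256 = 22118.22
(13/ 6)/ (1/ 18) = 39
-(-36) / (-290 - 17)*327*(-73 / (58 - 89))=-859356/9517 = -90.30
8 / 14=4/7 = 0.57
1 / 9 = 0.11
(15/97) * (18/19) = 270/1843 = 0.15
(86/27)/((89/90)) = 860/267 = 3.22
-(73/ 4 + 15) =-133/4 = -33.25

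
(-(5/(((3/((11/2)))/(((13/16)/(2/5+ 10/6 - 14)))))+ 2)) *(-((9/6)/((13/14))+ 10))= 1190031/74464 = 15.98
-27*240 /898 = -3240/449 = -7.22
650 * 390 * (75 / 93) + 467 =6351977/31 = 204902.48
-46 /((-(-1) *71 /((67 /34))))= -1541/1207 = -1.28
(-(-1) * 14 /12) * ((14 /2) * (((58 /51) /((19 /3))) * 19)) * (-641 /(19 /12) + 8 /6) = -32683000/2907 = -11242.86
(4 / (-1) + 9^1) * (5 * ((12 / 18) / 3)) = 50/9 = 5.56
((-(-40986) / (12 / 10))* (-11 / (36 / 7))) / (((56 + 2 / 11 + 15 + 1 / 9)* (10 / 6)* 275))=-1577961/705800 = -2.24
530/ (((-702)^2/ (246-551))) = -0.33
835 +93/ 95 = 79418/95 = 835.98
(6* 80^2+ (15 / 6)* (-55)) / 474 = 76525/948 = 80.72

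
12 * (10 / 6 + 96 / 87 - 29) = -9128/29 = -314.76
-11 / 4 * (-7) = 19.25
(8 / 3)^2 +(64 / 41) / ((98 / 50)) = 142976/18081 = 7.91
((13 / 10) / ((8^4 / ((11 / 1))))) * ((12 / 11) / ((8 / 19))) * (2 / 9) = 247/122880 = 0.00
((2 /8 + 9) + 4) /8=53/32 = 1.66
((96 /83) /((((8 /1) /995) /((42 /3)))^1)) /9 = 55720/249 = 223.78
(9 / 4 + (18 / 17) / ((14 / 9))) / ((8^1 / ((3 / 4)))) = 0.27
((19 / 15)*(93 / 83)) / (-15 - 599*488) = -589/121315705 = 0.00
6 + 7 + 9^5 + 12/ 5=295322/5 = 59064.40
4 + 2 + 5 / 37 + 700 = 26127/37 = 706.14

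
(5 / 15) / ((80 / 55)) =0.23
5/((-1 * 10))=-1/2 = -0.50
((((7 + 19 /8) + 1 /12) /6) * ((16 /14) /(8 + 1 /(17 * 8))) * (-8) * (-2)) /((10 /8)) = 987904/343035 = 2.88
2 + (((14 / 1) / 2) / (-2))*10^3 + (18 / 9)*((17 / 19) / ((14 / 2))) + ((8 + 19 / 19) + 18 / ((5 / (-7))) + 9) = -3504.94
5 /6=0.83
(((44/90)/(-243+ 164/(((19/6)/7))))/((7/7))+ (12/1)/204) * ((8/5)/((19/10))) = 1748816/33008985 = 0.05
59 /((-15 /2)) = -118/15 = -7.87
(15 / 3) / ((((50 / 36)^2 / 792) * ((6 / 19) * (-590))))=-406296/36875 = -11.02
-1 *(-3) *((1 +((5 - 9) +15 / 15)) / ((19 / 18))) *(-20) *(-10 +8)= -4320/19 = -227.37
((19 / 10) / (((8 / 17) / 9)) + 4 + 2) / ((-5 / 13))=-44031/400 = -110.08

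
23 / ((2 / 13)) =299/2 = 149.50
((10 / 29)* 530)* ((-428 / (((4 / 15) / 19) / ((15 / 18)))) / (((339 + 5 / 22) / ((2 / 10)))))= -592619500/216427 = -2738.20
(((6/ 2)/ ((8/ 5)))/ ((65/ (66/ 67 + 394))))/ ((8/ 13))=18.51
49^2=2401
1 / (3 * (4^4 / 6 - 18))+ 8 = 593/74 = 8.01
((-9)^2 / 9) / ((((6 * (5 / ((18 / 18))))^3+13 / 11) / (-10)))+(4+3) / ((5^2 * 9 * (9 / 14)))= 27102524/601451325 = 0.05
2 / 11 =0.18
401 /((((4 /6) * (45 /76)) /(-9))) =-45714/5 = -9142.80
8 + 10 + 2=20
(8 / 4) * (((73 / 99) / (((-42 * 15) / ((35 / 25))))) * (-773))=56429/22275 = 2.53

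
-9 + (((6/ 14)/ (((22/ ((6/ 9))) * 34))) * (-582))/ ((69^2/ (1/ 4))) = -74785885/8309532 = -9.00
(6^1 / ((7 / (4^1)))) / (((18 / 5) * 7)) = 20/147 = 0.14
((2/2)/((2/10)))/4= 5/4 = 1.25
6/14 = 3/7 = 0.43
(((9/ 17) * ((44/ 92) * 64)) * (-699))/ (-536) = 553608/26197 = 21.13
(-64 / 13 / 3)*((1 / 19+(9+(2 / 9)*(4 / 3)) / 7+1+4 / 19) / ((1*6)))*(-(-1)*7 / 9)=-297760/540189 = -0.55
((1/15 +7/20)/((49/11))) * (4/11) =5/147 = 0.03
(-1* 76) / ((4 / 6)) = -114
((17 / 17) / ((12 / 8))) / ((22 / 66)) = 2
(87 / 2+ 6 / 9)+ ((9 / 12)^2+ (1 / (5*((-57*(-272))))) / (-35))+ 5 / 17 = 45.02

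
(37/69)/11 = 37/759 = 0.05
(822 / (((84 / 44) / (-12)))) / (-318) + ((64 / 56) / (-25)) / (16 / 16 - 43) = 3164912/194775 = 16.25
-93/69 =-31/23 = -1.35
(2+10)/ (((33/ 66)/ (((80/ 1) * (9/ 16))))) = 1080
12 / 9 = 4/3 = 1.33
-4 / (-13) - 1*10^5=-1299996/13 = -99999.69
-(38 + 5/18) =-689/18 = -38.28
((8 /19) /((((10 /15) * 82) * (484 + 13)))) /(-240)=-1/15486520 = 0.00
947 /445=2.13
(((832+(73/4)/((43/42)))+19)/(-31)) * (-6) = 224157/1333 = 168.16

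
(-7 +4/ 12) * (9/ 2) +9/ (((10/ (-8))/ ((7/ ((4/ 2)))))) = -276/5 = -55.20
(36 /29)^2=1296/841 = 1.54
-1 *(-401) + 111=512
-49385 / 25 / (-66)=9877/330 = 29.93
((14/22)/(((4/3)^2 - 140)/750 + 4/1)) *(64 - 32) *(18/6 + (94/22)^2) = 972216000/8570309 = 113.44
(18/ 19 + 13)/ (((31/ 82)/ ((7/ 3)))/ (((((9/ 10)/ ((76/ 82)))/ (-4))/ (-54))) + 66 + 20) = 3118255/27284798 = 0.11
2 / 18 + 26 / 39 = 7/9 = 0.78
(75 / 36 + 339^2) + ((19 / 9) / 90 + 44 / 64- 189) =743481467/6480 = 114734.79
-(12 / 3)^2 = -16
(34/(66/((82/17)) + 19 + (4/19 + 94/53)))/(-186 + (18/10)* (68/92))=-4748005/894013989 = -0.01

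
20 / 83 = 0.24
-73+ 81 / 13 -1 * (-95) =367/13 = 28.23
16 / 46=8/23 = 0.35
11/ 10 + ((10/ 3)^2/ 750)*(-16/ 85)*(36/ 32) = 2797/2550 = 1.10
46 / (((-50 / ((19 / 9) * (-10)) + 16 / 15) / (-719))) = -9426090/979 = -9628.28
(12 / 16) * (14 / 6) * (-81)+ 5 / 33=-18691/132 = -141.60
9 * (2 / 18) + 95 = 96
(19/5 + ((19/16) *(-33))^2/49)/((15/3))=2203981/313600 = 7.03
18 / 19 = 0.95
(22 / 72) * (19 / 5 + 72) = 4169/180 = 23.16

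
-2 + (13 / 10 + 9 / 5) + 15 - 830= -8139/10 = -813.90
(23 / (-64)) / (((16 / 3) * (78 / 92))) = -529/6656 = -0.08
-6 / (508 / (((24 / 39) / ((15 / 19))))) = -76/8255 = -0.01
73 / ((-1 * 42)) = -73/42 = -1.74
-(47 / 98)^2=-2209/9604 = -0.23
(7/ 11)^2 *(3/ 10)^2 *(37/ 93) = 5439/375100 = 0.01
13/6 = 2.17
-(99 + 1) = -100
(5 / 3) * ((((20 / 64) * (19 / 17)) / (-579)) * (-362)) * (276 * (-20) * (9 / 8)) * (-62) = 919502625/6562 = 140125.36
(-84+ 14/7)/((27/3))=-82/9 = -9.11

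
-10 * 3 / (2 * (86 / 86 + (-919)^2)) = -15/844562 = 0.00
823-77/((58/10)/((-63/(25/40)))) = 62675/29 = 2161.21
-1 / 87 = -0.01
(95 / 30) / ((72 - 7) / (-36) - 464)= -114/16769 = -0.01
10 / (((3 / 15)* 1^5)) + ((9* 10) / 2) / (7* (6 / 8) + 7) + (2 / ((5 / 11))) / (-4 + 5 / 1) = 14228/245 = 58.07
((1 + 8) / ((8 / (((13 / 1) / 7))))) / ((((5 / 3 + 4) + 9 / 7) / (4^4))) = 5616/73 = 76.93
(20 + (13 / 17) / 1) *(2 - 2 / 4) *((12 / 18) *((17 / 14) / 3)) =353/42 = 8.40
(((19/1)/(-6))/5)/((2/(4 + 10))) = -133/30 = -4.43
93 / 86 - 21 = -1713/86 = -19.92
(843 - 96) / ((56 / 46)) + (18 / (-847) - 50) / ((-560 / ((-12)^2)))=74286783/118580 = 626.47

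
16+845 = 861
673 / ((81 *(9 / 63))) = 4711/81 = 58.16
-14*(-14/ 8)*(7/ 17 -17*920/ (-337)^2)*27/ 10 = 700003269/38613460 = 18.13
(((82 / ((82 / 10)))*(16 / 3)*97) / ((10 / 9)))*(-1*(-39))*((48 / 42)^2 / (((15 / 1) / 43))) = 166573056/245 = 679890.02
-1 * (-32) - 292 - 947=-1207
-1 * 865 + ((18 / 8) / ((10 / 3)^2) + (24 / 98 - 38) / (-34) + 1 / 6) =-863174981/999600 = -863.52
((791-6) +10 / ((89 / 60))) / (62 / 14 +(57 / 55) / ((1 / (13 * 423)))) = 0.14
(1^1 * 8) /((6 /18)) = 24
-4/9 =-0.44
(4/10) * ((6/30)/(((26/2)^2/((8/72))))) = 2/38025 = 0.00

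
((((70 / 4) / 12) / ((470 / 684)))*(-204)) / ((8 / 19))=-386631/376 = -1028.27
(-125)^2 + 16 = 15641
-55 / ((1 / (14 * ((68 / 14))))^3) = -17293760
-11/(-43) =11/43 = 0.26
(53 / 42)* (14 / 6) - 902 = -16183/18 = -899.06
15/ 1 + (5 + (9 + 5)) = 34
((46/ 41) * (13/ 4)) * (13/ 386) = 3887/31652 = 0.12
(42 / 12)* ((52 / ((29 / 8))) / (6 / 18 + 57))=1092/1247 = 0.88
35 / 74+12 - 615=-602.53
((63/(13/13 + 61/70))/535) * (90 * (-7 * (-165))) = 91683900/14017 = 6540.91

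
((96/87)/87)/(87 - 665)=-16/729147 = 0.00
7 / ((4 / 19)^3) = 48013/64 = 750.20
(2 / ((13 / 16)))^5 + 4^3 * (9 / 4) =87020624/371293 = 234.37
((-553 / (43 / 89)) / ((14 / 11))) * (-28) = 1082774/43 = 25180.79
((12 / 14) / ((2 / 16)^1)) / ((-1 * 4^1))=-12/7 = -1.71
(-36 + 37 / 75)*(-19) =50597/75 = 674.63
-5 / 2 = -2.50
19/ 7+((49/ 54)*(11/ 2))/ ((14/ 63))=4229/168 = 25.17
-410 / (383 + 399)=-205/391 = -0.52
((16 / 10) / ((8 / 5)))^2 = 1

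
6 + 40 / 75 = 98/15 = 6.53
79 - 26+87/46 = 2525/46 = 54.89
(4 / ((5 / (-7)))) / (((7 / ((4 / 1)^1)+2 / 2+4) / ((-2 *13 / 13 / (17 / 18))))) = 448/255 = 1.76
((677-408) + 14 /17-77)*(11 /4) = 18029/34 = 530.26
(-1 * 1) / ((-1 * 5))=0.20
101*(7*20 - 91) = 4949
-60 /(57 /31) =-620/19 = -32.63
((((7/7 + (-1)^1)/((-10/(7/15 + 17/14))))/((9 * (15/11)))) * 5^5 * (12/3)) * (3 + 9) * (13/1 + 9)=0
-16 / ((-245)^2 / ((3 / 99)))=-16/1980825 = 0.00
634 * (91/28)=4121/2 = 2060.50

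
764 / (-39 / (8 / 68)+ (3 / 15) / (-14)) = -26740/11603 = -2.30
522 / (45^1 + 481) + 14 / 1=3943/263 = 14.99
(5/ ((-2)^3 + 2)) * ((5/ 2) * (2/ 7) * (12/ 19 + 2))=-625/399 = -1.57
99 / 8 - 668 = -5245/8 = -655.62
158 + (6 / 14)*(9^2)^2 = 20789/7 = 2969.86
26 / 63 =0.41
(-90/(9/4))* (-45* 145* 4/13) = 1044000/13 = 80307.69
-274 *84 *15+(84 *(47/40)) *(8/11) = -18984252/55 = -345168.22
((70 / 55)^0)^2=1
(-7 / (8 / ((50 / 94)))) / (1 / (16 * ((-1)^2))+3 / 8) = -50/47 = -1.06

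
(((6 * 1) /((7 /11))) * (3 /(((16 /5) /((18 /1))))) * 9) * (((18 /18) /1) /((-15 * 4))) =-2673/112 = -23.87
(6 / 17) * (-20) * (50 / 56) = -750/119 = -6.30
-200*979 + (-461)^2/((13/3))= -1907837/13 = -146756.69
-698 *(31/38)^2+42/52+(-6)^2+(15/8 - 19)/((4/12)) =-17987143/37544 = -479.10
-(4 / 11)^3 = -64/1331 = -0.05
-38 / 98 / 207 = -19/10143 = 0.00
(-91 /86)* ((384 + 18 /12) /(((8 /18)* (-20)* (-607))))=-631449/8352320 = -0.08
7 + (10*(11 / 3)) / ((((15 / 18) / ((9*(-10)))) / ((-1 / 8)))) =502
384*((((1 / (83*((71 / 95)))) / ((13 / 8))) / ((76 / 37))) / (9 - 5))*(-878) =-31186560/76609 = -407.09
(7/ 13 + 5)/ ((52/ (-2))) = -36/169 = -0.21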